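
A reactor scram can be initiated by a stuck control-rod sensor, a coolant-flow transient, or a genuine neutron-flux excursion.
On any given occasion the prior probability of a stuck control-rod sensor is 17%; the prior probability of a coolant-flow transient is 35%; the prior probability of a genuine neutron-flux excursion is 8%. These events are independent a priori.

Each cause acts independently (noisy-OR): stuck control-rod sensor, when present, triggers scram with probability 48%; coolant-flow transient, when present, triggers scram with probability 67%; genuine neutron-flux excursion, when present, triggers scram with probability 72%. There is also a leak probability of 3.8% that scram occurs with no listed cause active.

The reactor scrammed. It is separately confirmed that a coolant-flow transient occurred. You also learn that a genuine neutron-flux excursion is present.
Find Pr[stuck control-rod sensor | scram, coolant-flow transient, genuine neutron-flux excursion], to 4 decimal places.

Pr[stuck control-rod sensor | scram, coolant-flow transient, genuine neutron-flux excursion] ≈ 0.1766

Under noisy-OR, P(scram | causes) = 1 − (1−0.038)·∏(1−qᵢ) over the active causes.
Numerator (weight on configurations with stuck control-rod sensor): 0.953778×0.17 = 0.162142
The normalizing constant is 0.911111×0.83 + 0.953778×0.17 = 0.918364
P(stuck control-rod sensor | scram, coolant-flow transient, genuine neutron-flux excursion) = 0.162142/0.918364 ≈ 0.1766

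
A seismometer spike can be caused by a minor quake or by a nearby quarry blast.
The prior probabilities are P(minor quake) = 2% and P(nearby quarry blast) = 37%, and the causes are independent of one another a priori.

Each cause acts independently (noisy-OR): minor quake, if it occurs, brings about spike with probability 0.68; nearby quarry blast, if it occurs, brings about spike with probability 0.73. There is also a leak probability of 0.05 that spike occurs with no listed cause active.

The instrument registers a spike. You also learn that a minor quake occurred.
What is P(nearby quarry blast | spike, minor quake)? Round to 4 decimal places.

P(nearby quarry blast | spike, minor quake) ≈ 0.4365

Under noisy-OR, P(spike | causes) = 1 − (1−0.05)·∏(1−qᵢ) over the active causes.
For the numerator, keep only nearby quarry blast=true terms: 0.91792×0.37 = 0.339630
Normalizer over all consistent configurations: 0.696×0.63 + 0.91792×0.37 = 0.778110
Posterior = 0.339630 / 0.778110 ≈ 0.4365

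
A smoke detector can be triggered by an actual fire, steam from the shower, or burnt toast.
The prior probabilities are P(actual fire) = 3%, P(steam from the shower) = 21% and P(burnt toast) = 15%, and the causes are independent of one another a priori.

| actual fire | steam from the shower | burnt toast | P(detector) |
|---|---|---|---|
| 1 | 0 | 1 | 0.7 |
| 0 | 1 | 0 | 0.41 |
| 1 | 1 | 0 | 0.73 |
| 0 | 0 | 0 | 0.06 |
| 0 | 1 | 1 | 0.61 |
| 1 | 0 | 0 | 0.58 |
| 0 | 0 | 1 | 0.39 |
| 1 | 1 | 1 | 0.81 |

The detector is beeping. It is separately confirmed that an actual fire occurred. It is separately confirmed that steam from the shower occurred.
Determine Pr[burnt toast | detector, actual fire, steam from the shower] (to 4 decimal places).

Sum P(detector|·) weighted by the priors over both values of burnt toast:
  P(detector | actual fire, steam from the shower) = 0.73*0.85 + 0.81*0.15
        = 0.620500 + 0.121500 = 0.742000
Keeping only the burnt toast-present terms gives 0.121500, so
  P(burnt toast | detector, actual fire, steam from the shower) = 0.121500 / 0.742000 ≈ 0.1637

Pr[burnt toast | detector, actual fire, steam from the shower] ≈ 0.1637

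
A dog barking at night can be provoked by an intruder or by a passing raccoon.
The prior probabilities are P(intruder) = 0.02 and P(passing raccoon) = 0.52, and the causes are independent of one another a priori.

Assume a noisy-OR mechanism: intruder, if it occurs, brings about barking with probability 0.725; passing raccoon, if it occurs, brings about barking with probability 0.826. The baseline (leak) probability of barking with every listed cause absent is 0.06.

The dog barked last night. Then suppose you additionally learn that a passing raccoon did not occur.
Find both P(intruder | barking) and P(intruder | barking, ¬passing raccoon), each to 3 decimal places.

Under noisy-OR, P(barking | causes) = 1 − (1−0.06)·∏(1−qᵢ) over the active causes.
Enumerate the 4 (intruder, passing raccoon) configurations and weight by the priors:
  P(barking) = 0.06·0.98·0.48 + 0.83644·0.98·0.52 + 0.7415·0.02·0.48 + 0.955021·0.02·0.52
        = 0.028224 + 0.426250 + 0.007118 + 0.009932 = 0.471524
Configurations with intruder contribute 0.017050, so
  P(intruder | barking) = 0.017050 / 0.471524 ≈ 0.036

Now also conditioning on passing raccoon≠true:
For the numerator, keep only intruder=true terms: 0.7415*0.02 = 0.014830
Normalizer over all consistent configurations: 0.06*0.98 + 0.7415*0.02 = 0.073630
P(intruder | barking, ¬passing raccoon) = 0.014830/0.073630 ≈ 0.201

P(intruder | barking) ≈ 0.036; P(intruder | barking, ¬passing raccoon) ≈ 0.201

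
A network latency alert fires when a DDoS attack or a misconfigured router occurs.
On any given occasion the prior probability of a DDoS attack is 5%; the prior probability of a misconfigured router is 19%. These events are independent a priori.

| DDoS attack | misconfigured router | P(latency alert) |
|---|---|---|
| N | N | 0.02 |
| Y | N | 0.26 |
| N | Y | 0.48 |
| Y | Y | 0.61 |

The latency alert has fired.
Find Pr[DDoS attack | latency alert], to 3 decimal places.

Pr[DDoS attack | latency alert] ≈ 0.138

P(latency alert) = 0.02*0.95*0.81 + 0.48*0.95*0.19 + 0.26*0.05*0.81 + 0.61*0.05*0.19 = 0.015390 + 0.086640 + 0.010530 + 0.005795 = 0.118355
The DDoS attack-present share is 0.010530 + 0.005795 = 0.016325.
Hence the posterior is 0.016325/0.118355 ≈ 0.138.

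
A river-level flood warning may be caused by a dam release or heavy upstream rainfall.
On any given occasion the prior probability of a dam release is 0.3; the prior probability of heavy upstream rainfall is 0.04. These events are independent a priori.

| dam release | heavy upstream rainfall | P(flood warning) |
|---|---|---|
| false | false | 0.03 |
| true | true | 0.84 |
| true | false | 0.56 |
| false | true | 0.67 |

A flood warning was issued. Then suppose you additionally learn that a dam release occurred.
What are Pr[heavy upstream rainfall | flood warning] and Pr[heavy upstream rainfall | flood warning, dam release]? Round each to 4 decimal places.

Enumerate the 4 (dam release, heavy upstream rainfall) configurations and weight by the priors:
  P(flood warning) = 0.03·0.7·0.96 + 0.67·0.7·0.04 + 0.56·0.3·0.96 + 0.84·0.3·0.04
        = 0.020160 + 0.018760 + 0.161280 + 0.010080 = 0.210280
The terms with heavy upstream rainfall present sum to 0.028840, so
  P(heavy upstream rainfall | flood warning) = 0.028840 / 0.210280 ≈ 0.1372

Now condition on the additional information:
Numerator (weight on configurations with heavy upstream rainfall): 0.84·0.04 = 0.033600
The normalizing constant is 0.56·0.96 + 0.84·0.04 = 0.571200
Posterior = 0.033600 / 0.571200 ≈ 0.0588
— dam release explains away the evidence for heavy upstream rainfall.

Pr[heavy upstream rainfall | flood warning] ≈ 0.1372; Pr[heavy upstream rainfall | flood warning, dam release] ≈ 0.0588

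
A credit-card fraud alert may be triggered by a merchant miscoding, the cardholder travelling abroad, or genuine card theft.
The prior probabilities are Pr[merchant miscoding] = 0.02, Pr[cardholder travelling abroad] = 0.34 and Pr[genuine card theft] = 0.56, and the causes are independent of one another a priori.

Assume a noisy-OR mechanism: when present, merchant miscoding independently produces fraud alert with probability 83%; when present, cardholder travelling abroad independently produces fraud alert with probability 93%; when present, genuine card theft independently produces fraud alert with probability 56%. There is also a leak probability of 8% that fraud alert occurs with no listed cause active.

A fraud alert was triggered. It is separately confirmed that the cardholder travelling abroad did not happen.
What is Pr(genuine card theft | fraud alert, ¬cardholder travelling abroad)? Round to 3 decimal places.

Under noisy-OR, P(fraud alert | causes) = 1 − (1−0.08)·∏(1−qᵢ) over the active causes.
Enumerate the 4 (merchant miscoding, genuine card theft) configurations and weight by the priors:
  P(fraud alert | ¬cardholder travelling abroad) = 0.08×0.98×0.44 + 0.5952×0.98×0.56 + 0.8436×0.02×0.44 + 0.931184×0.02×0.56
        = 0.034496 + 0.326646 + 0.007424 + 0.010429 = 0.378995
The terms with genuine card theft present sum to 0.337075, so
  P(genuine card theft | fraud alert, ¬cardholder travelling abroad) = 0.337075 / 0.378995 ≈ 0.889

Pr(genuine card theft | fraud alert, ¬cardholder travelling abroad) ≈ 0.889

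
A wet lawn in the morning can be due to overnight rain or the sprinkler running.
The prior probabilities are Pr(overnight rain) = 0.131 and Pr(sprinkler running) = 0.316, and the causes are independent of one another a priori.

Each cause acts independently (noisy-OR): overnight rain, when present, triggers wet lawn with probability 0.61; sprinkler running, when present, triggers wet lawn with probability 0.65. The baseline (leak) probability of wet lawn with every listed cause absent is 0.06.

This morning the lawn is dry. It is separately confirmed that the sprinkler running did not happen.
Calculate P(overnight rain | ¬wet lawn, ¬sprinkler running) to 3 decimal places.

P(overnight rain | ¬wet lawn, ¬sprinkler running) ≈ 0.056

Under noisy-OR, P(wet lawn | causes) = 1 − (1−0.06)·∏(1−qᵢ) over the active causes.
For the numerator, keep only overnight rain=true terms: 0.3666*0.131 = 0.048025
The normalizing constant is 0.94*0.869 + 0.3666*0.131 = 0.864885
P(overnight rain | ¬wet lawn, ¬sprinkler running) = 0.048025/0.864885 ≈ 0.056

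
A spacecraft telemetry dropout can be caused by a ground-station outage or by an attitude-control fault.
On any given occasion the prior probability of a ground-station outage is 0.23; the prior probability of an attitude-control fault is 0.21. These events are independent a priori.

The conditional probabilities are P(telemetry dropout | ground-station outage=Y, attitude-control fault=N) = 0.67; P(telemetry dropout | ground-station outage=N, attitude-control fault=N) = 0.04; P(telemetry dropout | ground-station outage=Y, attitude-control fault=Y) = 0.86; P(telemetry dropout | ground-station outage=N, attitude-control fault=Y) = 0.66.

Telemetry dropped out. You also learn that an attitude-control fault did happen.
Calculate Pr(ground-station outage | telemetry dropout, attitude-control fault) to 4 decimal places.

By total probability over both values of ground-station outage:
  P(telemetry dropout | attitude-control fault) = 0.66·0.77 + 0.86·0.23
        = 0.508200 + 0.197800 = 0.706000
Configurations with ground-station outage contribute 0.197800, so
  P(ground-station outage | telemetry dropout, attitude-control fault) = 0.197800 / 0.706000 ≈ 0.2802

Pr(ground-station outage | telemetry dropout, attitude-control fault) ≈ 0.2802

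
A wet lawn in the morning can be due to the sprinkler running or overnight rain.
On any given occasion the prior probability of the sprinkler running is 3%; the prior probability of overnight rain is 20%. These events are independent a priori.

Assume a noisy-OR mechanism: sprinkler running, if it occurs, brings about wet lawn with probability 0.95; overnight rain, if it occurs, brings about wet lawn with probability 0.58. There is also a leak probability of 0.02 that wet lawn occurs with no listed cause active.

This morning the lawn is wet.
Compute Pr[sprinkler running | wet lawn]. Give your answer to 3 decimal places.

Under noisy-OR, P(wet lawn | causes) = 1 − (1−0.02)·∏(1−qᵢ) over the active causes.
P(wet lawn) = 0.02*0.97*0.8 + 0.5884*0.97*0.2 + 0.951*0.03*0.8 + 0.97942*0.03*0.2 = 0.015520 + 0.114150 + 0.022824 + 0.005877 = 0.158371
The sprinkler running-present share is 0.022824 + 0.005877 = 0.028701.
So P(sprinkler running | wet lawn) = 0.028701/0.158371 ≈ 0.181.

Pr[sprinkler running | wet lawn] ≈ 0.181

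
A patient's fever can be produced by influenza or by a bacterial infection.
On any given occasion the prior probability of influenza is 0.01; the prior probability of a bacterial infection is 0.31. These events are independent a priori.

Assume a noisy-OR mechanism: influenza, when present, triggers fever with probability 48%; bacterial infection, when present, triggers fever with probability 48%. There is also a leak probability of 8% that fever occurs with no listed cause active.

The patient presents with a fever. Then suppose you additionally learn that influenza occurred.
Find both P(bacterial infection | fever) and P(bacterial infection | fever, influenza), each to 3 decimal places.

P(bacterial infection | fever) ≈ 0.736; P(bacterial infection | fever, influenza) ≈ 0.393

Under noisy-OR, P(fever | causes) = 1 − (1−0.08)·∏(1−qᵢ) over the active causes.
For the numerator, keep only bacterial infection=true terms: 0.160079 + 0.002329 = 0.162408
The normalizing constant is 0.08*0.99*0.69 + 0.5216*0.99*0.31 + 0.5216*0.01*0.69 + 0.751232*0.01*0.31 = 0.220655
Posterior = 0.162408 / 0.220655 ≈ 0.736

With the extra evidence:
P(fever | influenza) = 0.5216*0.69 + 0.751232*0.31 = 0.359904 + 0.232882 = 0.592786
Restricting to configurations with bacterial infection present: 0.751232*0.31 = 0.232882.
Hence the posterior is 0.232882/0.592786 ≈ 0.393.
The drop from 0.736 to 0.393 is the explaining-away (discounting) effect.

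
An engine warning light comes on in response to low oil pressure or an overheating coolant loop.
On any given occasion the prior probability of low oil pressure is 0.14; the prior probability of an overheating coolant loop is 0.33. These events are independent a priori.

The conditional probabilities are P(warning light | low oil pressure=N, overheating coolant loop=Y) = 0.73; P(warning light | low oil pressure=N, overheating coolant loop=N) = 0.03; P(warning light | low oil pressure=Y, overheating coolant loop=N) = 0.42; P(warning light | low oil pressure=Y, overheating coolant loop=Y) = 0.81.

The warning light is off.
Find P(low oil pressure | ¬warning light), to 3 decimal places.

Numerator (weight on configurations with low oil pressure): 0.054404 + 0.008778 = 0.063182
Normalizer over all consistent configurations: 0.97×0.86×0.67 + 0.27×0.86×0.33 + 0.58×0.14×0.67 + 0.19×0.14×0.33 = 0.698722
P(low oil pressure | ¬warning light) = 0.063182/0.698722 ≈ 0.090

P(low oil pressure | ¬warning light) ≈ 0.090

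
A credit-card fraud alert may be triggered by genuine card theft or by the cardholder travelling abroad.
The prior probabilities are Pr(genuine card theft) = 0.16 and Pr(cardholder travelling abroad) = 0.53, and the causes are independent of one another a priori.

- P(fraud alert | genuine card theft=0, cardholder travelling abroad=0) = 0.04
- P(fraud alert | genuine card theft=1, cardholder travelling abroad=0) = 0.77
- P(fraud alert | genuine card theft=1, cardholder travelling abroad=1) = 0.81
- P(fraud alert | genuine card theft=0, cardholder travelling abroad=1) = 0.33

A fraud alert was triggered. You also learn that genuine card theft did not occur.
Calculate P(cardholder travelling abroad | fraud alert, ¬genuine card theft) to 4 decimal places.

Numerator (weight on configurations with cardholder travelling abroad): 0.33·0.53 = 0.174900
The normalizing constant is 0.04·0.47 + 0.33·0.53 = 0.193700
P(cardholder travelling abroad | fraud alert, ¬genuine card theft) = 0.174900/0.193700 ≈ 0.9029

P(cardholder travelling abroad | fraud alert, ¬genuine card theft) ≈ 0.9029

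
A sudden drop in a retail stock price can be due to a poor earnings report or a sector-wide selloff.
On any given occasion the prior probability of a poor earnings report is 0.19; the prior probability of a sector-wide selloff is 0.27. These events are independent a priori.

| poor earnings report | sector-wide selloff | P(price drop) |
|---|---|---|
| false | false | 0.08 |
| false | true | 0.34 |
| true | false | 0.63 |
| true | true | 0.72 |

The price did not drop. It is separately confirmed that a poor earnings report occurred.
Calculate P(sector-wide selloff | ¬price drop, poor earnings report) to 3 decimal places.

P(sector-wide selloff | ¬price drop, poor earnings report) ≈ 0.219

P(¬price drop | poor earnings report) = 0.37*0.73 + 0.28*0.27 = 0.270100 + 0.075600 = 0.345700
The sector-wide selloff-present share is 0.28*0.27 = 0.075600.
So P(sector-wide selloff | ¬price drop, poor earnings report) = 0.075600/0.345700 ≈ 0.219.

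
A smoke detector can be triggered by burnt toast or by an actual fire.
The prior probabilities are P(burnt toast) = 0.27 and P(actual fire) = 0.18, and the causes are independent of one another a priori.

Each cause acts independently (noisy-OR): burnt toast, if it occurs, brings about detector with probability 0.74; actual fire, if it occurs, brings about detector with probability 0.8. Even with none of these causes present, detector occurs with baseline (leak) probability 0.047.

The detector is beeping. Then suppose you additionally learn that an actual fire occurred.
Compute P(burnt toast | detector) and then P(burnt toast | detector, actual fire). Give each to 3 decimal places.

P(burnt toast | detector) ≈ 0.613; P(burnt toast | detector, actual fire) ≈ 0.303

Under noisy-OR, P(detector | causes) = 1 − (1−0.047)·∏(1−qᵢ) over the active causes.
For the numerator, keep only burnt toast=true terms: 0.166542 + 0.046192 = 0.212734
Denominator P(detector): 0.047·0.73·0.82 + 0.8094·0.73·0.18 + 0.75222·0.27·0.82 + 0.950444·0.27·0.18 = 0.347223
Posterior = 0.212734 / 0.347223 ≈ 0.613

With the extra evidence:
Numerator (weight on configurations with burnt toast): 0.950444×0.27 = 0.256620
The normalizing constant is 0.8094×0.73 + 0.950444×0.27 = 0.847482
Posterior = 0.256620 / 0.847482 ≈ 0.303
The drop from 0.613 to 0.303 is the explaining-away (discounting) effect.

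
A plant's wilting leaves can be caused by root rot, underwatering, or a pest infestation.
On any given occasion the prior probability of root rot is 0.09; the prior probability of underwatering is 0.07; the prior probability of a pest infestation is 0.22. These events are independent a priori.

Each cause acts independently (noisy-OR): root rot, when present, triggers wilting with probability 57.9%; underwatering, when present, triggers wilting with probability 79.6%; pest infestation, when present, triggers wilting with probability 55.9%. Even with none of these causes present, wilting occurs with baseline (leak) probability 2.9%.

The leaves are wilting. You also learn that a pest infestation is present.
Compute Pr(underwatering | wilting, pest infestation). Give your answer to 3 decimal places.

Under noisy-OR, P(wilting | causes) = 1 − (1−0.029)·∏(1−qᵢ) over the active causes.
P(wilting | pest infestation) = 0.571789·0.91·0.93 + 0.912645·0.91·0.07 + 0.819723·0.09·0.93 + 0.963224·0.09·0.07 = 0.483905 + 0.058135 + 0.068611 + 0.006068 = 0.616719
The underwatering-present share is 0.058135 + 0.006068 = 0.064203.
So P(underwatering | wilting, pest infestation) = 0.064203/0.616719 ≈ 0.104.

Pr(underwatering | wilting, pest infestation) ≈ 0.104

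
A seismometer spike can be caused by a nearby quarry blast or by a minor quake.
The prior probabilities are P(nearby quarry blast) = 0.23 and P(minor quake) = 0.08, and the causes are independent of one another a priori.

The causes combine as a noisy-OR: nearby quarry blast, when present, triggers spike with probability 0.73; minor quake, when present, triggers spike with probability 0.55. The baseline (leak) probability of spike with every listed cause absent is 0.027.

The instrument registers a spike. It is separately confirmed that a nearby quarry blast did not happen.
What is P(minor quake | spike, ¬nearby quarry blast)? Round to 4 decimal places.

P(minor quake | spike, ¬nearby quarry blast) ≈ 0.6442

Under noisy-OR, P(spike | causes) = 1 − (1−0.027)·∏(1−qᵢ) over the active causes.
By total probability over both values of minor quake:
  P(spike | ¬nearby quarry blast) = 0.027×0.92 + 0.56215×0.08
        = 0.024840 + 0.044972 = 0.069812
The terms with minor quake present sum to 0.044972, so
  P(minor quake | spike, ¬nearby quarry blast) = 0.044972 / 0.069812 ≈ 0.6442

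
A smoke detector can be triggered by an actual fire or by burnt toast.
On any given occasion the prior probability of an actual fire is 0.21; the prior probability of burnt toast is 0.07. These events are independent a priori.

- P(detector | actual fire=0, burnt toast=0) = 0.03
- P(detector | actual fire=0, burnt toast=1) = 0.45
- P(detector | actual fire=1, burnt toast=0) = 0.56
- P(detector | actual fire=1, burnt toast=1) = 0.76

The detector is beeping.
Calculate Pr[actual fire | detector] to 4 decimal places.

Numerator (weight on configurations with actual fire): 0.109368 + 0.011172 = 0.120540
The normalizing constant is 0.03·0.79·0.93 + 0.45·0.79·0.07 + 0.56·0.21·0.93 + 0.76·0.21·0.07 = 0.167466
P(actual fire | detector) = 0.120540/0.167466 ≈ 0.7198

Pr[actual fire | detector] ≈ 0.7198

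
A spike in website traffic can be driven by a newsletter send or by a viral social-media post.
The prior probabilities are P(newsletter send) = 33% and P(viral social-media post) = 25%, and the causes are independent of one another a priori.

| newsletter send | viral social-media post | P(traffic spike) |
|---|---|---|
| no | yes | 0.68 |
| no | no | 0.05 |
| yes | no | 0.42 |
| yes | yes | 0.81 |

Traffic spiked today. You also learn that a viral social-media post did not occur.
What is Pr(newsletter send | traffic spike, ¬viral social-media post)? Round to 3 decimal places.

Pr(newsletter send | traffic spike, ¬viral social-media post) ≈ 0.805

By total probability over both values of newsletter send:
  P(traffic spike | ¬viral social-media post) = 0.05*0.67 + 0.42*0.33
        = 0.033500 + 0.138600 = 0.172100
Keeping only the newsletter send-present terms gives 0.138600, so
  P(newsletter send | traffic spike, ¬viral social-media post) = 0.138600 / 0.172100 ≈ 0.805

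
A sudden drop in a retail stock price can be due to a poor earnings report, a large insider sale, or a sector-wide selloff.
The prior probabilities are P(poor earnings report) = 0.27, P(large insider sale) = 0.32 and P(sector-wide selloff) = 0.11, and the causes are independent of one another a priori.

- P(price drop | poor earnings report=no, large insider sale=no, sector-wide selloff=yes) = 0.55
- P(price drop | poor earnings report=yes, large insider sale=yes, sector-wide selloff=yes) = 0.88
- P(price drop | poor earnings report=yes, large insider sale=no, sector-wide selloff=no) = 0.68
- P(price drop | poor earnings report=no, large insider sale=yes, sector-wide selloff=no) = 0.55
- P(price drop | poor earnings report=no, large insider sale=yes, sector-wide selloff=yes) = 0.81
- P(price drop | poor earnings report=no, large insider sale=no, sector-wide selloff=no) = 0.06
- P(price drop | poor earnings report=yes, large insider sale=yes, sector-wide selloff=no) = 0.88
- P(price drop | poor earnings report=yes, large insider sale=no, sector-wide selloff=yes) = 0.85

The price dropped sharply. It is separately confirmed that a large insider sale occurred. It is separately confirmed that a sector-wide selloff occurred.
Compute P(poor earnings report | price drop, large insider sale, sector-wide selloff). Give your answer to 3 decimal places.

P(price drop | large insider sale, sector-wide selloff) = 0.81·0.73 + 0.88·0.27 = 0.591300 + 0.237600 = 0.828900
Restricting to configurations with poor earnings report present: 0.88·0.27 = 0.237600.
So P(poor earnings report | price drop, large insider sale, sector-wide selloff) = 0.237600/0.828900 ≈ 0.287.

P(poor earnings report | price drop, large insider sale, sector-wide selloff) ≈ 0.287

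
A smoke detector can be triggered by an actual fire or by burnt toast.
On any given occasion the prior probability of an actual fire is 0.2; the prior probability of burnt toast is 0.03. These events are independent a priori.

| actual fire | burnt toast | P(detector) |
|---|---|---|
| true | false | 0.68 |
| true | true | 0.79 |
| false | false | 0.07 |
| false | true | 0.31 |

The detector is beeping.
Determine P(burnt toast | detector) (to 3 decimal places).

P(burnt toast | detector) ≈ 0.061

P(detector) = 0.07×0.8×0.97 + 0.31×0.8×0.03 + 0.68×0.2×0.97 + 0.79×0.2×0.03 = 0.054320 + 0.007440 + 0.131920 + 0.004740 = 0.198420
Of this, 0.012180 comes from 0.007440 + 0.004740 (the burnt toast=true cases).
P(burnt toast | detector) = 0.012180 / 0.198420 ≈ 0.061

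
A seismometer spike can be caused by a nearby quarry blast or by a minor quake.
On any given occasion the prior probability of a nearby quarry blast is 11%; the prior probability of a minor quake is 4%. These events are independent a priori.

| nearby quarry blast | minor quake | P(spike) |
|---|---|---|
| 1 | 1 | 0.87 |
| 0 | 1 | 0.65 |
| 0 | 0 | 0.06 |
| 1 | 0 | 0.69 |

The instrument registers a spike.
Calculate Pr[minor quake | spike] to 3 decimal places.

By total probability over the 4 (nearby quarry blast, minor quake) configurations:
  P(spike) = 0.06×0.89×0.96 + 0.65×0.89×0.04 + 0.69×0.11×0.96 + 0.87×0.11×0.04
        = 0.051264 + 0.023140 + 0.072864 + 0.003828 = 0.151096
Configurations with minor quake contribute 0.026968, so
  P(minor quake | spike) = 0.026968 / 0.151096 ≈ 0.178

Pr[minor quake | spike] ≈ 0.178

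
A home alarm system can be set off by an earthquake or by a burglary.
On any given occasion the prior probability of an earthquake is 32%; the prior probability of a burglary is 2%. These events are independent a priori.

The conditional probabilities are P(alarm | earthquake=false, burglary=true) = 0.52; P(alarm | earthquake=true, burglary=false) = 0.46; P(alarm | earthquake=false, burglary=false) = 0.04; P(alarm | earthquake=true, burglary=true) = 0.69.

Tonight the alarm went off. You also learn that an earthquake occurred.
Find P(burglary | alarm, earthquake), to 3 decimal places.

By total probability over both values of burglary:
  P(alarm | earthquake) = 0.46×0.98 + 0.69×0.02
        = 0.450800 + 0.013800 = 0.464600
The terms with burglary present sum to 0.013800, so
  P(burglary | alarm, earthquake) = 0.013800 / 0.464600 ≈ 0.030

P(burglary | alarm, earthquake) ≈ 0.030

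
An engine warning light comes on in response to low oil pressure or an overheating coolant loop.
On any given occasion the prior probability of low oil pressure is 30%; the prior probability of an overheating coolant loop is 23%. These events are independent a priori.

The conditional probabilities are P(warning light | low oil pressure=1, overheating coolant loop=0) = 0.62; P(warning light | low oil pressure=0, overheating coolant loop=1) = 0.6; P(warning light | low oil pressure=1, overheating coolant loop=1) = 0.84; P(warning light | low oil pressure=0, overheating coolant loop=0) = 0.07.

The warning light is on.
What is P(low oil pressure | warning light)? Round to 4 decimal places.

By total probability over the 4 (low oil pressure, overheating coolant loop) configurations:
  P(warning light) = 0.07·0.7·0.77 + 0.6·0.7·0.23 + 0.62·0.3·0.77 + 0.84·0.3·0.23
        = 0.037730 + 0.096600 + 0.143220 + 0.057960 = 0.335510
Configurations with low oil pressure contribute 0.201180, so
  P(low oil pressure | warning light) = 0.201180 / 0.335510 ≈ 0.5996

P(low oil pressure | warning light) ≈ 0.5996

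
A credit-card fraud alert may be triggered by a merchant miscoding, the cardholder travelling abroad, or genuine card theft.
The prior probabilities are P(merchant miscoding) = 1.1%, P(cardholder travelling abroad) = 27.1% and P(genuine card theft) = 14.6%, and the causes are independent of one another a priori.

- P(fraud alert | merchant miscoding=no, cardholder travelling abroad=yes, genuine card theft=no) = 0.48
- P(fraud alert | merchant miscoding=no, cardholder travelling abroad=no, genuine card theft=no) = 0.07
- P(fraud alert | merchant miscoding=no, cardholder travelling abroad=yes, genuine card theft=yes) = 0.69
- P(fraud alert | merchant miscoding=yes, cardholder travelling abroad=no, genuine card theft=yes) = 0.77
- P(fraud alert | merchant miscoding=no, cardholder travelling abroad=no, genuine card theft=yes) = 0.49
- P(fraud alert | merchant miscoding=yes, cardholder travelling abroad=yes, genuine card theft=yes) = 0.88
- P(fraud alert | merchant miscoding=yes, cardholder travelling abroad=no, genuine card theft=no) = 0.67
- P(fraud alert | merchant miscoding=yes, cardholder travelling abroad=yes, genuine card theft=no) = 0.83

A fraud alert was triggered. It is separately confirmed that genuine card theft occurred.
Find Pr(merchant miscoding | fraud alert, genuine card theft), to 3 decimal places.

By total probability over the 4 (merchant miscoding, cardholder travelling abroad) configurations:
  P(fraud alert | genuine card theft) = 0.49×0.989×0.729 + 0.69×0.989×0.271 + 0.77×0.011×0.729 + 0.88×0.011×0.271
        = 0.353281 + 0.184933 + 0.006175 + 0.002623 = 0.547012
Configurations with merchant miscoding contribute 0.008798, so
  P(merchant miscoding | fraud alert, genuine card theft) = 0.008798 / 0.547012 ≈ 0.016

Pr(merchant miscoding | fraud alert, genuine card theft) ≈ 0.016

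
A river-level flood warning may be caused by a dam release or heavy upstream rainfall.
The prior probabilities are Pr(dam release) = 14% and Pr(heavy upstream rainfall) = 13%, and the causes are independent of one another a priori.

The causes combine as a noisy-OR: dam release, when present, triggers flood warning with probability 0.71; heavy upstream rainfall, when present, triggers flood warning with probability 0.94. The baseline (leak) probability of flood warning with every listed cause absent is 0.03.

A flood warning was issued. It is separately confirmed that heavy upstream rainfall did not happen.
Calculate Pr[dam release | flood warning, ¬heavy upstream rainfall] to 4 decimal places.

Under noisy-OR, P(flood warning | causes) = 1 − (1−0.03)·∏(1−qᵢ) over the active causes.
P(flood warning | ¬heavy upstream rainfall) = 0.03·0.86 + 0.7187·0.14 = 0.025800 + 0.100618 = 0.126418
The dam release-present share is 0.7187·0.14 = 0.100618.
So P(dam release | flood warning, ¬heavy upstream rainfall) = 0.100618/0.126418 ≈ 0.7959.

Pr[dam release | flood warning, ¬heavy upstream rainfall] ≈ 0.7959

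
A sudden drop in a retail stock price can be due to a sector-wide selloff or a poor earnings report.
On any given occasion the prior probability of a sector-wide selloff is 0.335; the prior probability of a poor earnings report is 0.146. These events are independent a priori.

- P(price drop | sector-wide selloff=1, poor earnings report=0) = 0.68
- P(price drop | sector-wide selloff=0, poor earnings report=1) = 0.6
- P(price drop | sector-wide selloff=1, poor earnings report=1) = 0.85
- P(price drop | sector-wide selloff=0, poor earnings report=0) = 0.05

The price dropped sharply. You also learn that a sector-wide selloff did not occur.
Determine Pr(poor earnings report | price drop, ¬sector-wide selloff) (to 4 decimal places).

P(price drop | ¬sector-wide selloff) = 0.05·0.854 + 0.6·0.146 = 0.042700 + 0.087600 = 0.130300
Of this, 0.087600 comes from 0.6·0.146 (the poor earnings report=true cases).
P(poor earnings report | price drop, ¬sector-wide selloff) = 0.087600 / 0.130300 ≈ 0.6723

Pr(poor earnings report | price drop, ¬sector-wide selloff) ≈ 0.6723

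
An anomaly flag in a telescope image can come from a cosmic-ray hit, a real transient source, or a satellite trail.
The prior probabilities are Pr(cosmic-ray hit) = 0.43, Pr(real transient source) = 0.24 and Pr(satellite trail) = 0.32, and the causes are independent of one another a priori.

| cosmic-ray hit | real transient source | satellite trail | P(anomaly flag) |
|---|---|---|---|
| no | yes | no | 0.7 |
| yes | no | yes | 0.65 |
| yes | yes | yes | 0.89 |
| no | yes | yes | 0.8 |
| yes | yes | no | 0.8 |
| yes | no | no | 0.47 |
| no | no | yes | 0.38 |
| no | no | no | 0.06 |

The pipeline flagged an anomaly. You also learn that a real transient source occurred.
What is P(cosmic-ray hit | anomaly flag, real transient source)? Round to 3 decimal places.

P(cosmic-ray hit | anomaly flag, real transient source) ≈ 0.461

P(anomaly flag | real transient source) = 0.7·0.57·0.68 + 0.8·0.57·0.32 + 0.8·0.43·0.68 + 0.89·0.43·0.32 = 0.271320 + 0.145920 + 0.233920 + 0.122464 = 0.773624
Of this, 0.356384 comes from 0.233920 + 0.122464 (the cosmic-ray hit=true cases).
So P(cosmic-ray hit | anomaly flag, real transient source) = 0.356384/0.773624 ≈ 0.461.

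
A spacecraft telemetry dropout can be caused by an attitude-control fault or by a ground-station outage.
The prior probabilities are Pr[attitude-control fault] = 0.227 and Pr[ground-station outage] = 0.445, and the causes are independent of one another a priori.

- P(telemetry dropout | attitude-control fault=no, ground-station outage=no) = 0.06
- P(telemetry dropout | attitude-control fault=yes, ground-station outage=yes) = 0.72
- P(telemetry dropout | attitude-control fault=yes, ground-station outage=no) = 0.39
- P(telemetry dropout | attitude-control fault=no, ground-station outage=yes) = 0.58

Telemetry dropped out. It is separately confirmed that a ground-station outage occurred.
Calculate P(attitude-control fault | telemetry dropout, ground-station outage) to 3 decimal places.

P(attitude-control fault | telemetry dropout, ground-station outage) ≈ 0.267

Sum P(telemetry dropout|·) weighted by the priors over both values of attitude-control fault:
  P(telemetry dropout | ground-station outage) = 0.58×0.773 + 0.72×0.227
        = 0.448340 + 0.163440 = 0.611780
Keeping only the attitude-control fault-present terms gives 0.163440, so
  P(attitude-control fault | telemetry dropout, ground-station outage) = 0.163440 / 0.611780 ≈ 0.267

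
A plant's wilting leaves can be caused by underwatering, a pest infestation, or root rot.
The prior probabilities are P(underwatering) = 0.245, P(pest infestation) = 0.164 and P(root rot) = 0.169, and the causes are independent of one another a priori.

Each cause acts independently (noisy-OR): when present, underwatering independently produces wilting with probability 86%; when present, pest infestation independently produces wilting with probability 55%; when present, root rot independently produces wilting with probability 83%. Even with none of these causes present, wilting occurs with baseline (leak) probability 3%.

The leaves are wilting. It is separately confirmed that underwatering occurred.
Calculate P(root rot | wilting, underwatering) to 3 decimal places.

P(root rot | wilting, underwatering) ≈ 0.185

Under noisy-OR, P(wilting | causes) = 1 − (1−0.03)·∏(1−qᵢ) over the active causes.
Numerator (weight on configurations with root rot): 0.138022 + 0.027428 = 0.165450
The normalizing constant is 0.8642·0.836·0.831 + 0.976914·0.836·0.169 + 0.93889·0.164·0.831 + 0.989611·0.164·0.169 = 0.893780
Posterior = 0.165450 / 0.893780 ≈ 0.185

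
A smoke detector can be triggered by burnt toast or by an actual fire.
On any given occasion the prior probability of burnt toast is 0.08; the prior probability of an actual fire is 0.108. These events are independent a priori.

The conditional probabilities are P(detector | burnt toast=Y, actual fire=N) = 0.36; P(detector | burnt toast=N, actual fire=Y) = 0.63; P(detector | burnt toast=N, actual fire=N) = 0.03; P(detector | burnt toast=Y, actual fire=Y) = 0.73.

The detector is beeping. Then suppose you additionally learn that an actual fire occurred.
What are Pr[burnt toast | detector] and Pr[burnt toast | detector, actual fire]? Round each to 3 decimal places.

Pr[burnt toast | detector] ≈ 0.268; Pr[burnt toast | detector, actual fire] ≈ 0.092

Enumerate the 4 (burnt toast, actual fire) configurations and weight by the priors:
  P(detector) = 0.03*0.92*0.892 + 0.63*0.92*0.108 + 0.36*0.08*0.892 + 0.73*0.08*0.108
        = 0.024619 + 0.062597 + 0.025690 + 0.006307 = 0.119213
The terms with burnt toast present sum to 0.031997, so
  P(burnt toast | detector) = 0.031997 / 0.119213 ≈ 0.268

Now condition on the additional information:
P(detector | actual fire) = 0.63*0.92 + 0.73*0.08 = 0.579600 + 0.058400 = 0.638000
The burnt toast-present share is 0.73*0.08 = 0.058400.
So P(burnt toast | detector, actual fire) = 0.058400/0.638000 ≈ 0.092.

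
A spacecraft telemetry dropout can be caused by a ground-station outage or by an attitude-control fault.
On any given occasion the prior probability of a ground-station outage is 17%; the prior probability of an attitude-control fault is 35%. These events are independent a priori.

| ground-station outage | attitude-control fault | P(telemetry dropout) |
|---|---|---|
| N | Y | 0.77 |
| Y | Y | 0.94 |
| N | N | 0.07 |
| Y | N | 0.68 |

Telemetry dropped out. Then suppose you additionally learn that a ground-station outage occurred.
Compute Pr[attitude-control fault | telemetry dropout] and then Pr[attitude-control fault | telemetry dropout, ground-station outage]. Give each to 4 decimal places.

Pr[attitude-control fault | telemetry dropout] ≈ 0.7124; Pr[attitude-control fault | telemetry dropout, ground-station outage] ≈ 0.4267

By total probability over the 4 (ground-station outage, attitude-control fault) configurations:
  P(telemetry dropout) = 0.07·0.83·0.65 + 0.77·0.83·0.35 + 0.68·0.17·0.65 + 0.94·0.17·0.35
        = 0.037765 + 0.223685 + 0.075140 + 0.055930 = 0.392520
Configurations with attitude-control fault contribute 0.279615, so
  P(attitude-control fault | telemetry dropout) = 0.279615 / 0.392520 ≈ 0.7124

Now also conditioning on ground-station outage=true:
P(telemetry dropout | ground-station outage) = 0.68×0.65 + 0.94×0.35 = 0.442000 + 0.329000 = 0.771000
Restricting to configurations with attitude-control fault present: 0.94×0.35 = 0.329000.
P(attitude-control fault | telemetry dropout, ground-station outage) = 0.329000 / 0.771000 ≈ 0.4267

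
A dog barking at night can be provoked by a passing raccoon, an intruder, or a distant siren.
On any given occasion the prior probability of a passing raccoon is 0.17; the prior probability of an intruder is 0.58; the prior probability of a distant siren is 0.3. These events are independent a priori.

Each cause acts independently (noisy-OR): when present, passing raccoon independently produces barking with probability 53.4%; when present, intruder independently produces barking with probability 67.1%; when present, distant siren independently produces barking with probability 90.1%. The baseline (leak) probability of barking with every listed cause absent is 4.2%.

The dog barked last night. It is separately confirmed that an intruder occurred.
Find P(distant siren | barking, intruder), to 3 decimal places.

Under noisy-OR, P(barking | causes) = 1 − (1−0.042)·∏(1−qᵢ) over the active causes.
Sum P(barking|·) weighted by the priors over the 4 (passing raccoon, distant siren) configurations:
  P(barking | intruder) = 0.684818·0.83·0.7 + 0.968797·0.83·0.3 + 0.853125·0.17·0.7 + 0.985459·0.17·0.3
        = 0.397879 + 0.241230 + 0.101522 + 0.050258 = 0.790889
Keeping only the distant siren-present terms gives 0.291488, so
  P(distant siren | barking, intruder) = 0.291488 / 0.790889 ≈ 0.369

P(distant siren | barking, intruder) ≈ 0.369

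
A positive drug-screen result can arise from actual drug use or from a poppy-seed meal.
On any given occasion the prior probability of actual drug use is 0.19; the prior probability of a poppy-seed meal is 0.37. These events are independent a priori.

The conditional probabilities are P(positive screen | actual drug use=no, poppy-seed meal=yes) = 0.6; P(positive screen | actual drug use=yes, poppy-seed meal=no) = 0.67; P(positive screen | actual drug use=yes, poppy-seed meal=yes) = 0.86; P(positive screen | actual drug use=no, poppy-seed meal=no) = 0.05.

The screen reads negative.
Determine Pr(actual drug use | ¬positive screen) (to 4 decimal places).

Weight on actual drug use=true, given the evidence: 0.039501 + 0.009842 = 0.049343
Normalizer over all consistent configurations: 0.95×0.81×0.63 + 0.4×0.81×0.37 + 0.33×0.19×0.63 + 0.14×0.19×0.37 = 0.654008
P(actual drug use | ¬positive screen) = 0.049343/0.654008 ≈ 0.0754

Pr(actual drug use | ¬positive screen) ≈ 0.0754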